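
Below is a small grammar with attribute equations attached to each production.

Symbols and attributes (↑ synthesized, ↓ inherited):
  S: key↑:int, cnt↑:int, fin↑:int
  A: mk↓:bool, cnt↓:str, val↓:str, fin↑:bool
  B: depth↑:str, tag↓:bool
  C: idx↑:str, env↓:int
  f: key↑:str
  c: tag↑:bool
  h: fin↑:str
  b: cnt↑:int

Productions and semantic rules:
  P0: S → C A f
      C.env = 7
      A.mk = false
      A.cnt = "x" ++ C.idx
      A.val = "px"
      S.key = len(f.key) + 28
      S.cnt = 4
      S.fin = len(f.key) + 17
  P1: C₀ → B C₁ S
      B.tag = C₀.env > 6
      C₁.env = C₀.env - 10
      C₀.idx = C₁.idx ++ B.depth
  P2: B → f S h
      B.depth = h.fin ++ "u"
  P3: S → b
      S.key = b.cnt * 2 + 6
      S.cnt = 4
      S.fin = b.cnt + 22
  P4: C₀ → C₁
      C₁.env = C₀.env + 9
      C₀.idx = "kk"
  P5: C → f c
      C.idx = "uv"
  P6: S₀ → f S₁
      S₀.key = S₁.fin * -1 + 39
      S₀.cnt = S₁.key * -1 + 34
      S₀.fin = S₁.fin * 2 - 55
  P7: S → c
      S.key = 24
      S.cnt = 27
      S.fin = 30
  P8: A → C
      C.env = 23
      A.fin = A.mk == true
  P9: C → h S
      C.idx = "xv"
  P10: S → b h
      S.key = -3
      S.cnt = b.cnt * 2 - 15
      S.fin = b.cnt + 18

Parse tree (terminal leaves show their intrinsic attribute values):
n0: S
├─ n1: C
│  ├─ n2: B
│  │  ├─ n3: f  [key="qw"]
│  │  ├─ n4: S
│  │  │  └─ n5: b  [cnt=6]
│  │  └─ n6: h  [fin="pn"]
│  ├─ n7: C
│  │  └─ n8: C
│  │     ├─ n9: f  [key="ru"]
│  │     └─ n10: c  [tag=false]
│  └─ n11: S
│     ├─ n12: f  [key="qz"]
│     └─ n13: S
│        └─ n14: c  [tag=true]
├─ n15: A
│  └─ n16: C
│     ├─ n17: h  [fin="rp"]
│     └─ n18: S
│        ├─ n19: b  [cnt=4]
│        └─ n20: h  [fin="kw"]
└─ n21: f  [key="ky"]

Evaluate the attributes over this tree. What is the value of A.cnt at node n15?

"xkkpnu"

1. n1.env = 7  [7]
2. n2.tag = true  [C₀.env > 6]
3. n3.key = "qw"  [terminal]
4. n5.cnt = 6  [terminal]
5. n4.key = 18  [b.cnt * 2 + 6]
6. n4.cnt = 4  [4]
7. n4.fin = 28  [b.cnt + 22]
8. n6.fin = "pn"  [terminal]
9. n2.depth = "pnu"  [h.fin ++ "u"]
10. n7.env = -3  [C₀.env - 10]
11. n8.env = 6  [C₀.env + 9]
12. n9.key = "ru"  [terminal]
13. n10.tag = false  [terminal]
14. n8.idx = "uv"  ["uv"]
15. n7.idx = "kk"  ["kk"]
16. n12.key = "qz"  [terminal]
17. n14.tag = true  [terminal]
18. n13.key = 24  [24]
19. n13.cnt = 27  [27]
20. n13.fin = 30  [30]
21. n11.key = 9  [S₁.fin * -1 + 39]
22. n11.cnt = 10  [S₁.key * -1 + 34]
23. n11.fin = 5  [S₁.fin * 2 - 55]
24. n1.idx = "kkpnu"  [C₁.idx ++ B.depth]
25. n15.mk = false  [false]
26. n15.cnt = "xkkpnu"  ["x" ++ C.idx]
27. n15.val = "px"  ["px"]
28. n16.env = 23  [23]
29. n17.fin = "rp"  [terminal]
30. n19.cnt = 4  [terminal]
31. n20.fin = "kw"  [terminal]
32. n18.key = -3  [-3]
33. n18.cnt = -7  [b.cnt * 2 - 15]
34. n18.fin = 22  [b.cnt + 18]
35. n16.idx = "xv"  ["xv"]
36. n15.fin = false  [A.mk == true]
37. n21.key = "ky"  [terminal]
38. n0.key = 30  [len(f.key) + 28]
39. n0.cnt = 4  [4]
40. n0.fin = 19  [len(f.key) + 17]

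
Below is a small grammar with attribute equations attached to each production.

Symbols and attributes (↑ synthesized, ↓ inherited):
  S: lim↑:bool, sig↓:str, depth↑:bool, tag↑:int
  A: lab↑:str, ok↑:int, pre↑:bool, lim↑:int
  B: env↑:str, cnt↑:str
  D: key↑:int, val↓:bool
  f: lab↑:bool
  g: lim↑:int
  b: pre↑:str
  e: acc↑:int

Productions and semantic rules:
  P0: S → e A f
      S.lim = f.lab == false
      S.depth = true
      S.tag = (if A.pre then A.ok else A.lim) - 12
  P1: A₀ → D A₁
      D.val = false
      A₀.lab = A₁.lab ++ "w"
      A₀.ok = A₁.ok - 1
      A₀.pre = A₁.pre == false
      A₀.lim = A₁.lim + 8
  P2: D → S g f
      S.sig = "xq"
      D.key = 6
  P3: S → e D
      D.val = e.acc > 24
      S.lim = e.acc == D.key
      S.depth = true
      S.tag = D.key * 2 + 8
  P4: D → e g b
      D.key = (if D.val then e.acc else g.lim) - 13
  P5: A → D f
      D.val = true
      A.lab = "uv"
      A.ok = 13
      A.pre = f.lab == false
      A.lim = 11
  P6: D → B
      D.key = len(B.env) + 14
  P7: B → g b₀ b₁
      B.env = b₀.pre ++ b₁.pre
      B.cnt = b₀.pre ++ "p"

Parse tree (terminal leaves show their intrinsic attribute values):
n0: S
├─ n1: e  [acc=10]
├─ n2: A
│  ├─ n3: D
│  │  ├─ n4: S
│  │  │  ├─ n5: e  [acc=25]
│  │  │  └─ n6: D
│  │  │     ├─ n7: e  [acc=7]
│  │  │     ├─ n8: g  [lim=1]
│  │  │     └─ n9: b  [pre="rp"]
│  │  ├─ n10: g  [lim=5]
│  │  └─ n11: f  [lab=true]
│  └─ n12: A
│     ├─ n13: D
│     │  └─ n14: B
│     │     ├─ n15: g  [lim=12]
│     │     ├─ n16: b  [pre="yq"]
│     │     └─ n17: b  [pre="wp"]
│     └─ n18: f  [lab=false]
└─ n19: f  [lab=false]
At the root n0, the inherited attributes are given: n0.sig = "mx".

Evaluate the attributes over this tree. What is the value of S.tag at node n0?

7

1. n0.sig = "mx"  [given at root]
2. n1.acc = 10  [terminal]
3. n3.val = false  [false]
4. n4.sig = "xq"  ["xq"]
5. n5.acc = 25  [terminal]
6. n6.val = true  [e.acc > 24]
7. n7.acc = 7  [terminal]
8. n8.lim = 1  [terminal]
9. n9.pre = "rp"  [terminal]
10. n6.key = -6  [(if D.val then e.acc else g.lim) - 13]
11. n4.lim = false  [e.acc == D.key]
12. n4.depth = true  [true]
13. n4.tag = -4  [D.key * 2 + 8]
14. n10.lim = 5  [terminal]
15. n11.lab = true  [terminal]
16. n3.key = 6  [6]
17. n13.val = true  [true]
18. n15.lim = 12  [terminal]
19. n16.pre = "yq"  [terminal]
20. n17.pre = "wp"  [terminal]
21. n14.env = "yqwp"  [b₀.pre ++ b₁.pre]
22. n14.cnt = "yqp"  [b₀.pre ++ "p"]
23. n13.key = 18  [len(B.env) + 14]
24. n18.lab = false  [terminal]
25. n12.lab = "uv"  ["uv"]
26. n12.ok = 13  [13]
27. n12.pre = true  [f.lab == false]
28. n12.lim = 11  [11]
29. n2.lab = "uvw"  [A₁.lab ++ "w"]
30. n2.ok = 12  [A₁.ok - 1]
31. n2.pre = false  [A₁.pre == false]
32. n2.lim = 19  [A₁.lim + 8]
33. n19.lab = false  [terminal]
34. n0.lim = true  [f.lab == false]
35. n0.depth = true  [true]
36. n0.tag = 7  [(if A.pre then A.ok else A.lim) - 12]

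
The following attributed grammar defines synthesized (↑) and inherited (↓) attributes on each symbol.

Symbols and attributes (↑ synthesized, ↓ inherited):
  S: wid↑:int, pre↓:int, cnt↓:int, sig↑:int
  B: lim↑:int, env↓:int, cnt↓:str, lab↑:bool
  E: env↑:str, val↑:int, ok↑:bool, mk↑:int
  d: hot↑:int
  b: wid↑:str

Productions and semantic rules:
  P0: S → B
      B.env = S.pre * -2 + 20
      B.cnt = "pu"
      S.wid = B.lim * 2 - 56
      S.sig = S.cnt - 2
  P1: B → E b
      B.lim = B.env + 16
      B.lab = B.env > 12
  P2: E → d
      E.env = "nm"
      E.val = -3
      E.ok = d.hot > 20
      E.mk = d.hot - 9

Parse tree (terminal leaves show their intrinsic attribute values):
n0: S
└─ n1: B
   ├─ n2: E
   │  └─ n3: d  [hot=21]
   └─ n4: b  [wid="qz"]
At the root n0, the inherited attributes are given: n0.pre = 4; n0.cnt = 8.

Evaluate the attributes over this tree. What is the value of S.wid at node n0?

0

1. n0.pre = 4  [given at root]
2. n0.cnt = 8  [given at root]
3. n1.env = 12  [S.pre * -2 + 20]
4. n1.cnt = "pu"  ["pu"]
5. n3.hot = 21  [terminal]
6. n2.env = "nm"  ["nm"]
7. n2.val = -3  [-3]
8. n2.ok = true  [d.hot > 20]
9. n2.mk = 12  [d.hot - 9]
10. n4.wid = "qz"  [terminal]
11. n1.lim = 28  [B.env + 16]
12. n1.lab = false  [B.env > 12]
13. n0.wid = 0  [B.lim * 2 - 56]
14. n0.sig = 6  [S.cnt - 2]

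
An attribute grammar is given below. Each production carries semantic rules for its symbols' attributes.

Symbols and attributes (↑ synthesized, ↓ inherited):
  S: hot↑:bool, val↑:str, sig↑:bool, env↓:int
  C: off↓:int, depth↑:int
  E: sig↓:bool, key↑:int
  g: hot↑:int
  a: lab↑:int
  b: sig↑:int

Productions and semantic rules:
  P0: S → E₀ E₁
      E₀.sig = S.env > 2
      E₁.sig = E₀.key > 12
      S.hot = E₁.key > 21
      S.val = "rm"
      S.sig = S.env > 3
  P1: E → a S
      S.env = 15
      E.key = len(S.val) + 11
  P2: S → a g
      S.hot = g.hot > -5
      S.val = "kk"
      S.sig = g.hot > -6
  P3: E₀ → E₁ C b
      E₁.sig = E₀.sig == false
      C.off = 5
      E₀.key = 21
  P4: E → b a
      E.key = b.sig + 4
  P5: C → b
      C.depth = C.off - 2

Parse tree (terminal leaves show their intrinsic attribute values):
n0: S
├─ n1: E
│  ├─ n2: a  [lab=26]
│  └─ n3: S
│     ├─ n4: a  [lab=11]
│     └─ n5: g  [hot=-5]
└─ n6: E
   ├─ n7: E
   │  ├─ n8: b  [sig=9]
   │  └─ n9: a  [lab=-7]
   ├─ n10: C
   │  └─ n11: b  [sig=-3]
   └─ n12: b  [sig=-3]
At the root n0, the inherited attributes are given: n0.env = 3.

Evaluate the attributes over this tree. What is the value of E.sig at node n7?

false

1. n0.env = 3  [given at root]
2. n1.sig = true  [S.env > 2]
3. n2.lab = 26  [terminal]
4. n3.env = 15  [15]
5. n4.lab = 11  [terminal]
6. n5.hot = -5  [terminal]
7. n3.hot = false  [g.hot > -5]
8. n3.val = "kk"  ["kk"]
9. n3.sig = true  [g.hot > -6]
10. n1.key = 13  [len(S.val) + 11]
11. n6.sig = true  [E₀.key > 12]
12. n7.sig = false  [E₀.sig == false]
13. n8.sig = 9  [terminal]
14. n9.lab = -7  [terminal]
15. n7.key = 13  [b.sig + 4]
16. n10.off = 5  [5]
17. n11.sig = -3  [terminal]
18. n10.depth = 3  [C.off - 2]
19. n12.sig = -3  [terminal]
20. n6.key = 21  [21]
21. n0.hot = false  [E₁.key > 21]
22. n0.val = "rm"  ["rm"]
23. n0.sig = false  [S.env > 3]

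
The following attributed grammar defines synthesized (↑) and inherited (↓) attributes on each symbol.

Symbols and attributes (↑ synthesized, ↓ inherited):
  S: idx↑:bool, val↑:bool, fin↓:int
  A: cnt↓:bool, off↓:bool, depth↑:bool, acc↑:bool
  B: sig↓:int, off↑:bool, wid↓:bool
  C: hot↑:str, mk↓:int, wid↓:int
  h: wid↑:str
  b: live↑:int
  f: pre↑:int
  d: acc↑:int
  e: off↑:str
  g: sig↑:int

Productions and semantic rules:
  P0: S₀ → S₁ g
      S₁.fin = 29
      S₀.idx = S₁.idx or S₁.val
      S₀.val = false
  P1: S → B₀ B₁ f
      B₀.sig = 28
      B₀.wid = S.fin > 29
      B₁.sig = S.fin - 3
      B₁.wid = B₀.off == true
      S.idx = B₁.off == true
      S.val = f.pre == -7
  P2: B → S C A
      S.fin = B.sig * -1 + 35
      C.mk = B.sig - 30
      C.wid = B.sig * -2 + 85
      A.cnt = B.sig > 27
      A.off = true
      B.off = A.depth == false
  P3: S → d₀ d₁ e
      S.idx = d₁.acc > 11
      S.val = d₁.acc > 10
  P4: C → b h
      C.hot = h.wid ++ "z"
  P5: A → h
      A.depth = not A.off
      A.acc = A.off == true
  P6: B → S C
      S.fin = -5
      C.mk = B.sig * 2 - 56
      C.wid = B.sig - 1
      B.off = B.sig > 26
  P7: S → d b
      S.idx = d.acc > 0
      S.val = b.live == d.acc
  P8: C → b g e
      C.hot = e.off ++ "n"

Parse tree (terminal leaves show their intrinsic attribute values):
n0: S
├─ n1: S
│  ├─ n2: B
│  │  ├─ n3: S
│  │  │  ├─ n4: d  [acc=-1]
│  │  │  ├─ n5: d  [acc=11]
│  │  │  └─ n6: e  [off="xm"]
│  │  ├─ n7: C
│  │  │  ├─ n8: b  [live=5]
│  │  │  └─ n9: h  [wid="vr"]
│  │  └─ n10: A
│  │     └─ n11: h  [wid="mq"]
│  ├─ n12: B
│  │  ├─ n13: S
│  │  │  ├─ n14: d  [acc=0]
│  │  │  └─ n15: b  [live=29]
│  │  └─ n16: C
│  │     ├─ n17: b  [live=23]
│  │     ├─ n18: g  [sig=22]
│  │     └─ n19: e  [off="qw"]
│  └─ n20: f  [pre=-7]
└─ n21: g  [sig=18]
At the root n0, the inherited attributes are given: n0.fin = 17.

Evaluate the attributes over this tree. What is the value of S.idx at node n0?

true

1. n0.fin = 17  [given at root]
2. n1.fin = 29  [29]
3. n2.sig = 28  [28]
4. n2.wid = false  [S.fin > 29]
5. n3.fin = 7  [B.sig * -1 + 35]
6. n4.acc = -1  [terminal]
7. n5.acc = 11  [terminal]
8. n6.off = "xm"  [terminal]
9. n3.idx = false  [d₁.acc > 11]
10. n3.val = true  [d₁.acc > 10]
11. n7.mk = -2  [B.sig - 30]
12. n7.wid = 29  [B.sig * -2 + 85]
13. n8.live = 5  [terminal]
14. n9.wid = "vr"  [terminal]
15. n7.hot = "vrz"  [h.wid ++ "z"]
16. n10.cnt = true  [B.sig > 27]
17. n10.off = true  [true]
18. n11.wid = "mq"  [terminal]
19. n10.depth = false  [not A.off]
20. n10.acc = true  [A.off == true]
21. n2.off = true  [A.depth == false]
22. n12.sig = 26  [S.fin - 3]
23. n12.wid = true  [B₀.off == true]
24. n13.fin = -5  [-5]
25. n14.acc = 0  [terminal]
26. n15.live = 29  [terminal]
27. n13.idx = false  [d.acc > 0]
28. n13.val = false  [b.live == d.acc]
29. n16.mk = -4  [B.sig * 2 - 56]
30. n16.wid = 25  [B.sig - 1]
31. n17.live = 23  [terminal]
32. n18.sig = 22  [terminal]
33. n19.off = "qw"  [terminal]
34. n16.hot = "qwn"  [e.off ++ "n"]
35. n12.off = false  [B.sig > 26]
36. n20.pre = -7  [terminal]
37. n1.idx = false  [B₁.off == true]
38. n1.val = true  [f.pre == -7]
39. n21.sig = 18  [terminal]
40. n0.idx = true  [S₁.idx or S₁.val]
41. n0.val = false  [false]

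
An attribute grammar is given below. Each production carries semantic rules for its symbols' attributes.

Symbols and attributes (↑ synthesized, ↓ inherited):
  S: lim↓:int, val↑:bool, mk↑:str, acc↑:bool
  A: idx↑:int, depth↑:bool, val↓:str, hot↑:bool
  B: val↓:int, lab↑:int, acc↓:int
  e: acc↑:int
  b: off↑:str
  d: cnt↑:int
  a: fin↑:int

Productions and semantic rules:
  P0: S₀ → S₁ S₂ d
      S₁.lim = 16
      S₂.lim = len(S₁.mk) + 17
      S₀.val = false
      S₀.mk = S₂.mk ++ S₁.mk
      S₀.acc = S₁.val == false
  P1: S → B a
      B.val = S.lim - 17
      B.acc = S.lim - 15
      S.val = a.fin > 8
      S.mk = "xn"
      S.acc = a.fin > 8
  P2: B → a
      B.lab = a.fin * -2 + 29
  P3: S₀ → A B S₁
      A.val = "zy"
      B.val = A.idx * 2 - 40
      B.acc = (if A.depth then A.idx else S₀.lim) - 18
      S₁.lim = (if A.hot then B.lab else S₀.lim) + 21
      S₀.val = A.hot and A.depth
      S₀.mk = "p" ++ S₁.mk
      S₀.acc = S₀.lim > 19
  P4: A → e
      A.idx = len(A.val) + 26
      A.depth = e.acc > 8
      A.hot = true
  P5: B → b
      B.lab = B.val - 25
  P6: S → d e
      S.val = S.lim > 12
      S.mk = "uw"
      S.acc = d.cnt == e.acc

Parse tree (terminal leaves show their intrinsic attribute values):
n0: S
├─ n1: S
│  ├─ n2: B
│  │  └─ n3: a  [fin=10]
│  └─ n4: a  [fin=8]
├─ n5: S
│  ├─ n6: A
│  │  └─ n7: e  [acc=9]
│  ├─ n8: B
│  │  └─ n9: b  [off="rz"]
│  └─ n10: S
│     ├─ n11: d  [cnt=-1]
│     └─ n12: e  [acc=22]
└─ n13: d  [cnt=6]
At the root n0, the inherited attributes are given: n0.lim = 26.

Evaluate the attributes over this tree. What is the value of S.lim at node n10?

1. n0.lim = 26  [given at root]
2. n1.lim = 16  [16]
3. n2.val = -1  [S.lim - 17]
4. n2.acc = 1  [S.lim - 15]
5. n3.fin = 10  [terminal]
6. n2.lab = 9  [a.fin * -2 + 29]
7. n4.fin = 8  [terminal]
8. n1.val = false  [a.fin > 8]
9. n1.mk = "xn"  ["xn"]
10. n1.acc = false  [a.fin > 8]
11. n5.lim = 19  [len(S₁.mk) + 17]
12. n6.val = "zy"  ["zy"]
13. n7.acc = 9  [terminal]
14. n6.idx = 28  [len(A.val) + 26]
15. n6.depth = true  [e.acc > 8]
16. n6.hot = true  [true]
17. n8.val = 16  [A.idx * 2 - 40]
18. n8.acc = 10  [(if A.depth then A.idx else S₀.lim) - 18]
19. n9.off = "rz"  [terminal]
20. n8.lab = -9  [B.val - 25]
21. n10.lim = 12  [(if A.hot then B.lab else S₀.lim) + 21]
22. n11.cnt = -1  [terminal]
23. n12.acc = 22  [terminal]
24. n10.val = false  [S.lim > 12]
25. n10.mk = "uw"  ["uw"]
26. n10.acc = false  [d.cnt == e.acc]
27. n5.val = true  [A.hot and A.depth]
28. n5.mk = "puw"  ["p" ++ S₁.mk]
29. n5.acc = false  [S₀.lim > 19]
30. n13.cnt = 6  [terminal]
31. n0.val = false  [false]
32. n0.mk = "puwxn"  [S₂.mk ++ S₁.mk]
33. n0.acc = true  [S₁.val == false]

12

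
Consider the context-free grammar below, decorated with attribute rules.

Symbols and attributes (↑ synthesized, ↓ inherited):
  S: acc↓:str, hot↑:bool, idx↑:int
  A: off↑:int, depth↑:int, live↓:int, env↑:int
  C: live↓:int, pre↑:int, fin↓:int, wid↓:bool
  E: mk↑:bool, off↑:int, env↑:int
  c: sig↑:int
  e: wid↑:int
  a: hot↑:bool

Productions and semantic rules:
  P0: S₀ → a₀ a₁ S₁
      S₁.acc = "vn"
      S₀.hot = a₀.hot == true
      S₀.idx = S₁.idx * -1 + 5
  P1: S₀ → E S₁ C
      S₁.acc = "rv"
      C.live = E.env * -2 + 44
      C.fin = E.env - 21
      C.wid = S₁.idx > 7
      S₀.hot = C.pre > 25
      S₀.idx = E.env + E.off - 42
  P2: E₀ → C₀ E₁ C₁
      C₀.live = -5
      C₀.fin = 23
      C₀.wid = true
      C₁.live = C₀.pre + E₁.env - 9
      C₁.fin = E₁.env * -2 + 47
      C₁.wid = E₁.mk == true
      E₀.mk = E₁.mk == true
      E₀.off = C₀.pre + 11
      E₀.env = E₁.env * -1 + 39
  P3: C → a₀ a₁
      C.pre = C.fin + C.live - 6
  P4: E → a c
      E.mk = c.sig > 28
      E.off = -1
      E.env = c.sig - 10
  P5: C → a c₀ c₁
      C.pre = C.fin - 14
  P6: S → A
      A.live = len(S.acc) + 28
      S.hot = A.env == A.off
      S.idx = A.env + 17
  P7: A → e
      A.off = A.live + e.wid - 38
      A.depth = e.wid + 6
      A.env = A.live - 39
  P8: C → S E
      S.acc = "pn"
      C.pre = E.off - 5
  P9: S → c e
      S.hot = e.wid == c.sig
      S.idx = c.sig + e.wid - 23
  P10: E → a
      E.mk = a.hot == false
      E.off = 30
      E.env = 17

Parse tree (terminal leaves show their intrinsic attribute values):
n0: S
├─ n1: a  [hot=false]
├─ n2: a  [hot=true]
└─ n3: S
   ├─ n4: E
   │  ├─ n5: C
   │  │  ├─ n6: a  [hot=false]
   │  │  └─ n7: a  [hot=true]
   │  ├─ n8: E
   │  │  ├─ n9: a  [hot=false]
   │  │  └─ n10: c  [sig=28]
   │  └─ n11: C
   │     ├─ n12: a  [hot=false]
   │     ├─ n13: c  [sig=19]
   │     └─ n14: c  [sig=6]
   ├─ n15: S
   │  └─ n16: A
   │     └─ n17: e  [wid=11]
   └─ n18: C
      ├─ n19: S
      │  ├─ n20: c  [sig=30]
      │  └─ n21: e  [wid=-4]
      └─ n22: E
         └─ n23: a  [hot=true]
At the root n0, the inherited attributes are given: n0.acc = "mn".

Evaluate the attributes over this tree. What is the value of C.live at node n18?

1. n0.acc = "mn"  [given at root]
2. n1.hot = false  [terminal]
3. n2.hot = true  [terminal]
4. n3.acc = "vn"  ["vn"]
5. n5.live = -5  [-5]
6. n5.fin = 23  [23]
7. n5.wid = true  [true]
8. n6.hot = false  [terminal]
9. n7.hot = true  [terminal]
10. n5.pre = 12  [C.fin + C.live - 6]
11. n9.hot = false  [terminal]
12. n10.sig = 28  [terminal]
13. n8.mk = false  [c.sig > 28]
14. n8.off = -1  [-1]
15. n8.env = 18  [c.sig - 10]
16. n11.live = 21  [C₀.pre + E₁.env - 9]
17. n11.fin = 11  [E₁.env * -2 + 47]
18. n11.wid = false  [E₁.mk == true]
19. n12.hot = false  [terminal]
20. n13.sig = 19  [terminal]
21. n14.sig = 6  [terminal]
22. n11.pre = -3  [C.fin - 14]
23. n4.mk = false  [E₁.mk == true]
24. n4.off = 23  [C₀.pre + 11]
25. n4.env = 21  [E₁.env * -1 + 39]
26. n15.acc = "rv"  ["rv"]
27. n16.live = 30  [len(S.acc) + 28]
28. n17.wid = 11  [terminal]
29. n16.off = 3  [A.live + e.wid - 38]
30. n16.depth = 17  [e.wid + 6]
31. n16.env = -9  [A.live - 39]
32. n15.hot = false  [A.env == A.off]
33. n15.idx = 8  [A.env + 17]
34. n18.live = 2  [E.env * -2 + 44]
35. n18.fin = 0  [E.env - 21]
36. n18.wid = true  [S₁.idx > 7]
37. n19.acc = "pn"  ["pn"]
38. n20.sig = 30  [terminal]
39. n21.wid = -4  [terminal]
40. n19.hot = false  [e.wid == c.sig]
41. n19.idx = 3  [c.sig + e.wid - 23]
42. n23.hot = true  [terminal]
43. n22.mk = false  [a.hot == false]
44. n22.off = 30  [30]
45. n22.env = 17  [17]
46. n18.pre = 25  [E.off - 5]
47. n3.hot = false  [C.pre > 25]
48. n3.idx = 2  [E.env + E.off - 42]
49. n0.hot = false  [a₀.hot == true]
50. n0.idx = 3  [S₁.idx * -1 + 5]

2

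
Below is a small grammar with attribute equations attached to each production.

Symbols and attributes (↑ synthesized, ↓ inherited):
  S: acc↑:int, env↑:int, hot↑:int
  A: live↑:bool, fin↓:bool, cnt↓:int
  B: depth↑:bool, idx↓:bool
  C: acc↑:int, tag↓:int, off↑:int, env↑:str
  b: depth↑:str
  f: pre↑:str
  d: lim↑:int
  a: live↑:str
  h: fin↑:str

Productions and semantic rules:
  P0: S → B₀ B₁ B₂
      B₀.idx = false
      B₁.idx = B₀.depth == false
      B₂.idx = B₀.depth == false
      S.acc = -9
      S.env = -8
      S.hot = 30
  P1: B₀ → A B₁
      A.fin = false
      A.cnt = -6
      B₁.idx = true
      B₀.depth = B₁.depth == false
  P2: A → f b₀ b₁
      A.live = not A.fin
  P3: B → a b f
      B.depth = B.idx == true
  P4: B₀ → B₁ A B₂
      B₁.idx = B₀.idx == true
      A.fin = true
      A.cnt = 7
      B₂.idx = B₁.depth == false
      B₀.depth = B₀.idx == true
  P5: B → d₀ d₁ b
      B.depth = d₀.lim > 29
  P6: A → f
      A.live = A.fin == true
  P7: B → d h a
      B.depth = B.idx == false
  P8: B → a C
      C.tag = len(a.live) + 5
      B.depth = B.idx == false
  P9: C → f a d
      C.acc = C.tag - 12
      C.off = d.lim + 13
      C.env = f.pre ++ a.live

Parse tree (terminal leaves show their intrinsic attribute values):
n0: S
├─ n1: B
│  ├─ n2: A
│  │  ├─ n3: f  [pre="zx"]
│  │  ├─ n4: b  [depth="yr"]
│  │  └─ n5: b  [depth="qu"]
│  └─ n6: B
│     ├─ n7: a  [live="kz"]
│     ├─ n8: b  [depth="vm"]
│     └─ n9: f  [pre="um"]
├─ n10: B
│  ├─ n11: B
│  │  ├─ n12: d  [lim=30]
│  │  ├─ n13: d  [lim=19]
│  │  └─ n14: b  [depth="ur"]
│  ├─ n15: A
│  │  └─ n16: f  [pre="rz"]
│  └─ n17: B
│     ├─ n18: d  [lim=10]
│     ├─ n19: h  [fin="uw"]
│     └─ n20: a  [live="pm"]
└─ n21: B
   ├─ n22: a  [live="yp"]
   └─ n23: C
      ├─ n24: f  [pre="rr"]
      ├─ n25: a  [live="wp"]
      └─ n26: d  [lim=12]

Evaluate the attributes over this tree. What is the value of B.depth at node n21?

1. n1.idx = false  [false]
2. n2.fin = false  [false]
3. n2.cnt = -6  [-6]
4. n3.pre = "zx"  [terminal]
5. n4.depth = "yr"  [terminal]
6. n5.depth = "qu"  [terminal]
7. n2.live = true  [not A.fin]
8. n6.idx = true  [true]
9. n7.live = "kz"  [terminal]
10. n8.depth = "vm"  [terminal]
11. n9.pre = "um"  [terminal]
12. n6.depth = true  [B.idx == true]
13. n1.depth = false  [B₁.depth == false]
14. n10.idx = true  [B₀.depth == false]
15. n11.idx = true  [B₀.idx == true]
16. n12.lim = 30  [terminal]
17. n13.lim = 19  [terminal]
18. n14.depth = "ur"  [terminal]
19. n11.depth = true  [d₀.lim > 29]
20. n15.fin = true  [true]
21. n15.cnt = 7  [7]
22. n16.pre = "rz"  [terminal]
23. n15.live = true  [A.fin == true]
24. n17.idx = false  [B₁.depth == false]
25. n18.lim = 10  [terminal]
26. n19.fin = "uw"  [terminal]
27. n20.live = "pm"  [terminal]
28. n17.depth = true  [B.idx == false]
29. n10.depth = true  [B₀.idx == true]
30. n21.idx = true  [B₀.depth == false]
31. n22.live = "yp"  [terminal]
32. n23.tag = 7  [len(a.live) + 5]
33. n24.pre = "rr"  [terminal]
34. n25.live = "wp"  [terminal]
35. n26.lim = 12  [terminal]
36. n23.acc = -5  [C.tag - 12]
37. n23.off = 25  [d.lim + 13]
38. n23.env = "rrwp"  [f.pre ++ a.live]
39. n21.depth = false  [B.idx == false]
40. n0.acc = -9  [-9]
41. n0.env = -8  [-8]
42. n0.hot = 30  [30]

false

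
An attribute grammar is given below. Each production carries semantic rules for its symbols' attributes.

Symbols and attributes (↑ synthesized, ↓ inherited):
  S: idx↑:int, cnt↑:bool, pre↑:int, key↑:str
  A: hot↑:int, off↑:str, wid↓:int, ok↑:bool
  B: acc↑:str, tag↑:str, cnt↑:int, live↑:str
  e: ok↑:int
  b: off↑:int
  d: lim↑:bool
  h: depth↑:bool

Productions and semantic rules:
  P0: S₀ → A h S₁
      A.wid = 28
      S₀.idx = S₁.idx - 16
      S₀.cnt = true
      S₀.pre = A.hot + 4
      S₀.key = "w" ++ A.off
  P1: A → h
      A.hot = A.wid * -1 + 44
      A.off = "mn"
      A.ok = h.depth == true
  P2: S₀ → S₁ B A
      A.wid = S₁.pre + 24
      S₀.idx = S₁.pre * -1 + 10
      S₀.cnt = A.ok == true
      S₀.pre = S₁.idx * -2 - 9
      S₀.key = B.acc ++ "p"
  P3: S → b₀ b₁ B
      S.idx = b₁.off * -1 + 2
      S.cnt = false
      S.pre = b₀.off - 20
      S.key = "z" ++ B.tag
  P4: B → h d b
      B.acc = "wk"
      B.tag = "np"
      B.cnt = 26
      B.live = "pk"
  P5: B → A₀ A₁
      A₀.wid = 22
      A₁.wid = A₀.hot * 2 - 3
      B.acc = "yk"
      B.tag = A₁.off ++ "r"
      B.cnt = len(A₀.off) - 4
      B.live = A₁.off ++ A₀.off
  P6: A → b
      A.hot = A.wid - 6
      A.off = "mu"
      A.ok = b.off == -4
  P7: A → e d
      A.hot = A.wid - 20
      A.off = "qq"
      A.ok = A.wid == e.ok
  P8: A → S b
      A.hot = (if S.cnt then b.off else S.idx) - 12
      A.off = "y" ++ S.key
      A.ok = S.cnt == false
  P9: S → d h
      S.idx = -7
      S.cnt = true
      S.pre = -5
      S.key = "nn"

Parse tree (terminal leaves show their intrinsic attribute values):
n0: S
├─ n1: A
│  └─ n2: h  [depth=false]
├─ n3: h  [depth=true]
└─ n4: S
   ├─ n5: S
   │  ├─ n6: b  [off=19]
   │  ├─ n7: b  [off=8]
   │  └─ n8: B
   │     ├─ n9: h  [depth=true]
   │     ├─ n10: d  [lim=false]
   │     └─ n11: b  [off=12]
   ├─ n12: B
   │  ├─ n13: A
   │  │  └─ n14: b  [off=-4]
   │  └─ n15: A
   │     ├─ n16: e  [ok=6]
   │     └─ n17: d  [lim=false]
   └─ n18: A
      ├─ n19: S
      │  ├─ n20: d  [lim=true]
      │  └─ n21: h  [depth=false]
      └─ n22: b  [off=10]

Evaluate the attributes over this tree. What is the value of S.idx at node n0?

1. n1.wid = 28  [28]
2. n2.depth = false  [terminal]
3. n1.hot = 16  [A.wid * -1 + 44]
4. n1.off = "mn"  ["mn"]
5. n1.ok = false  [h.depth == true]
6. n3.depth = true  [terminal]
7. n6.off = 19  [terminal]
8. n7.off = 8  [terminal]
9. n9.depth = true  [terminal]
10. n10.lim = false  [terminal]
11. n11.off = 12  [terminal]
12. n8.acc = "wk"  ["wk"]
13. n8.tag = "np"  ["np"]
14. n8.cnt = 26  [26]
15. n8.live = "pk"  ["pk"]
16. n5.idx = -6  [b₁.off * -1 + 2]
17. n5.cnt = false  [false]
18. n5.pre = -1  [b₀.off - 20]
19. n5.key = "znp"  ["z" ++ B.tag]
20. n13.wid = 22  [22]
21. n14.off = -4  [terminal]
22. n13.hot = 16  [A.wid - 6]
23. n13.off = "mu"  ["mu"]
24. n13.ok = true  [b.off == -4]
25. n15.wid = 29  [A₀.hot * 2 - 3]
26. n16.ok = 6  [terminal]
27. n17.lim = false  [terminal]
28. n15.hot = 9  [A.wid - 20]
29. n15.off = "qq"  ["qq"]
30. n15.ok = false  [A.wid == e.ok]
31. n12.acc = "yk"  ["yk"]
32. n12.tag = "qqr"  [A₁.off ++ "r"]
33. n12.cnt = -2  [len(A₀.off) - 4]
34. n12.live = "qqmu"  [A₁.off ++ A₀.off]
35. n18.wid = 23  [S₁.pre + 24]
36. n20.lim = true  [terminal]
37. n21.depth = false  [terminal]
38. n19.idx = -7  [-7]
39. n19.cnt = true  [true]
40. n19.pre = -5  [-5]
41. n19.key = "nn"  ["nn"]
42. n22.off = 10  [terminal]
43. n18.hot = -2  [(if S.cnt then b.off else S.idx) - 12]
44. n18.off = "ynn"  ["y" ++ S.key]
45. n18.ok = false  [S.cnt == false]
46. n4.idx = 11  [S₁.pre * -1 + 10]
47. n4.cnt = false  [A.ok == true]
48. n4.pre = 3  [S₁.idx * -2 - 9]
49. n4.key = "ykp"  [B.acc ++ "p"]
50. n0.idx = -5  [S₁.idx - 16]
51. n0.cnt = true  [true]
52. n0.pre = 20  [A.hot + 4]
53. n0.key = "wmn"  ["w" ++ A.off]

-5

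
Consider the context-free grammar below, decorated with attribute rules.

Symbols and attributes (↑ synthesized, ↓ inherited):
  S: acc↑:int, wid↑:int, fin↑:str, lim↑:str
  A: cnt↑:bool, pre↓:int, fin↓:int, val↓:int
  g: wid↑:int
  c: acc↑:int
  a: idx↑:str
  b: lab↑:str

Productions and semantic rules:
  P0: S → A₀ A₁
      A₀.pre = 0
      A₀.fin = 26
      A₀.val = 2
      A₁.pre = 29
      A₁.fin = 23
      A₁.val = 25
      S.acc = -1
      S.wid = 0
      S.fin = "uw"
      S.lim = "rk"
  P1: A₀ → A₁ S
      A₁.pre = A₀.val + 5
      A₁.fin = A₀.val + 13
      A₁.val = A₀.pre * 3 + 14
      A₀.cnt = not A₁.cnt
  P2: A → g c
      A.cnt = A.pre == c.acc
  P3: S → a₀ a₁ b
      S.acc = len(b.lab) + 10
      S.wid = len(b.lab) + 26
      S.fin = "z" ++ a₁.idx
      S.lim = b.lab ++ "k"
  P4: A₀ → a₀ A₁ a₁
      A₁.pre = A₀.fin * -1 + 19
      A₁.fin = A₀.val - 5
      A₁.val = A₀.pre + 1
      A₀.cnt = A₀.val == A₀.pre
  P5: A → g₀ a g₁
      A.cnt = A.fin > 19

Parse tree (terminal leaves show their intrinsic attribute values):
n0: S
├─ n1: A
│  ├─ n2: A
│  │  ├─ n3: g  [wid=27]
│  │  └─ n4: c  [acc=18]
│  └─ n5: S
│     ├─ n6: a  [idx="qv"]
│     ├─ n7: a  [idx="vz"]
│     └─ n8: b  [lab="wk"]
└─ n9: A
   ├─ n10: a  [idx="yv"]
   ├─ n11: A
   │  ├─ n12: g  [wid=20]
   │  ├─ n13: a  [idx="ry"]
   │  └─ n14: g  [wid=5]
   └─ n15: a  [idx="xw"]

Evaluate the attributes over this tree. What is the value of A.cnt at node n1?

1. n1.pre = 0  [0]
2. n1.fin = 26  [26]
3. n1.val = 2  [2]
4. n2.pre = 7  [A₀.val + 5]
5. n2.fin = 15  [A₀.val + 13]
6. n2.val = 14  [A₀.pre * 3 + 14]
7. n3.wid = 27  [terminal]
8. n4.acc = 18  [terminal]
9. n2.cnt = false  [A.pre == c.acc]
10. n6.idx = "qv"  [terminal]
11. n7.idx = "vz"  [terminal]
12. n8.lab = "wk"  [terminal]
13. n5.acc = 12  [len(b.lab) + 10]
14. n5.wid = 28  [len(b.lab) + 26]
15. n5.fin = "zvz"  ["z" ++ a₁.idx]
16. n5.lim = "wkk"  [b.lab ++ "k"]
17. n1.cnt = true  [not A₁.cnt]
18. n9.pre = 29  [29]
19. n9.fin = 23  [23]
20. n9.val = 25  [25]
21. n10.idx = "yv"  [terminal]
22. n11.pre = -4  [A₀.fin * -1 + 19]
23. n11.fin = 20  [A₀.val - 5]
24. n11.val = 30  [A₀.pre + 1]
25. n12.wid = 20  [terminal]
26. n13.idx = "ry"  [terminal]
27. n14.wid = 5  [terminal]
28. n11.cnt = true  [A.fin > 19]
29. n15.idx = "xw"  [terminal]
30. n9.cnt = false  [A₀.val == A₀.pre]
31. n0.acc = -1  [-1]
32. n0.wid = 0  [0]
33. n0.fin = "uw"  ["uw"]
34. n0.lim = "rk"  ["rk"]

true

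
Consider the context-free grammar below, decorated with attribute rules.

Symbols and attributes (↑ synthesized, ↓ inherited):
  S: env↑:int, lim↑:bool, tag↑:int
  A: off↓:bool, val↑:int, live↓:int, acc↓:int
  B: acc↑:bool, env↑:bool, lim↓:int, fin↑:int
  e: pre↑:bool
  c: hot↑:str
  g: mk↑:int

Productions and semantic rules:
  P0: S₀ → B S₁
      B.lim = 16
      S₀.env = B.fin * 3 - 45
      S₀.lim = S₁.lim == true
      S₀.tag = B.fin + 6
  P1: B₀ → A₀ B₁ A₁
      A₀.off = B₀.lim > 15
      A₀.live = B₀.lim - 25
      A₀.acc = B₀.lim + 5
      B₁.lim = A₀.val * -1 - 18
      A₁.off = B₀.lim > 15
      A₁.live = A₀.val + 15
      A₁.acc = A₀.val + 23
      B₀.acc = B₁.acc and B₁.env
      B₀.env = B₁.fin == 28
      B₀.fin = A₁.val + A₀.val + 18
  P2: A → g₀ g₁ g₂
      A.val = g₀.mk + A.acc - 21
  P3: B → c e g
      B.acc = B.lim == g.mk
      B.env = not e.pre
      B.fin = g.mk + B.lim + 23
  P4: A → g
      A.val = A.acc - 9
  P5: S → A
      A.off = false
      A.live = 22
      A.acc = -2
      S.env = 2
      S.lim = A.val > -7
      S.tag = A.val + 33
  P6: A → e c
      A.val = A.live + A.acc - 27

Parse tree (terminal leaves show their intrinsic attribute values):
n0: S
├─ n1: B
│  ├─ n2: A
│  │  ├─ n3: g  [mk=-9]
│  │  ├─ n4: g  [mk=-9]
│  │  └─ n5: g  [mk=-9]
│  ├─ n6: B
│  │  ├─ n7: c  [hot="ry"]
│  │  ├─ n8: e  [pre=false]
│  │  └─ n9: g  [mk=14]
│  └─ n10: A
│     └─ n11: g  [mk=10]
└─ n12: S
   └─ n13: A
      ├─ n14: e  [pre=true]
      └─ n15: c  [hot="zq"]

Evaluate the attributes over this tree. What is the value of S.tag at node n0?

1. n1.lim = 16  [16]
2. n2.off = true  [B₀.lim > 15]
3. n2.live = -9  [B₀.lim - 25]
4. n2.acc = 21  [B₀.lim + 5]
5. n3.mk = -9  [terminal]
6. n4.mk = -9  [terminal]
7. n5.mk = -9  [terminal]
8. n2.val = -9  [g₀.mk + A.acc - 21]
9. n6.lim = -9  [A₀.val * -1 - 18]
10. n7.hot = "ry"  [terminal]
11. n8.pre = false  [terminal]
12. n9.mk = 14  [terminal]
13. n6.acc = false  [B.lim == g.mk]
14. n6.env = true  [not e.pre]
15. n6.fin = 28  [g.mk + B.lim + 23]
16. n10.off = true  [B₀.lim > 15]
17. n10.live = 6  [A₀.val + 15]
18. n10.acc = 14  [A₀.val + 23]
19. n11.mk = 10  [terminal]
20. n10.val = 5  [A.acc - 9]
21. n1.acc = false  [B₁.acc and B₁.env]
22. n1.env = true  [B₁.fin == 28]
23. n1.fin = 14  [A₁.val + A₀.val + 18]
24. n13.off = false  [false]
25. n13.live = 22  [22]
26. n13.acc = -2  [-2]
27. n14.pre = true  [terminal]
28. n15.hot = "zq"  [terminal]
29. n13.val = -7  [A.live + A.acc - 27]
30. n12.env = 2  [2]
31. n12.lim = false  [A.val > -7]
32. n12.tag = 26  [A.val + 33]
33. n0.env = -3  [B.fin * 3 - 45]
34. n0.lim = false  [S₁.lim == true]
35. n0.tag = 20  [B.fin + 6]

20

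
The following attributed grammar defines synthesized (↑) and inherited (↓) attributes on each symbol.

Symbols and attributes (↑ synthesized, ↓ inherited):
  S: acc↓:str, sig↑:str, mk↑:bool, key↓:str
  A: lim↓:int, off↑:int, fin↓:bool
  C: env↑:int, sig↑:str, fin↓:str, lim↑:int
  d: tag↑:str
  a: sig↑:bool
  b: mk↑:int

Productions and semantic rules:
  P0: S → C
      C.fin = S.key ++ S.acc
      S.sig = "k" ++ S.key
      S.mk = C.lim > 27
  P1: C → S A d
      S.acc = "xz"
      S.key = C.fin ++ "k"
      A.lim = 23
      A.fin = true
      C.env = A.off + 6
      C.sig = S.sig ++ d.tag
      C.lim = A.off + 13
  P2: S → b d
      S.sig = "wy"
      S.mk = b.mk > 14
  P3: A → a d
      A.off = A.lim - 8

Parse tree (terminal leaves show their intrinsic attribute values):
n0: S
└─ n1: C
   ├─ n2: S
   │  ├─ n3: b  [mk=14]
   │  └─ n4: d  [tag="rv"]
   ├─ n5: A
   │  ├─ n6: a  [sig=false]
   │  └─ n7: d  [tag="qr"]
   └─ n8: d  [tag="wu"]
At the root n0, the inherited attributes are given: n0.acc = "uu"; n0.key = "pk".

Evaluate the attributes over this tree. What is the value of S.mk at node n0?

true

1. n0.acc = "uu"  [given at root]
2. n0.key = "pk"  [given at root]
3. n1.fin = "pkuu"  [S.key ++ S.acc]
4. n2.acc = "xz"  ["xz"]
5. n2.key = "pkuuk"  [C.fin ++ "k"]
6. n3.mk = 14  [terminal]
7. n4.tag = "rv"  [terminal]
8. n2.sig = "wy"  ["wy"]
9. n2.mk = false  [b.mk > 14]
10. n5.lim = 23  [23]
11. n5.fin = true  [true]
12. n6.sig = false  [terminal]
13. n7.tag = "qr"  [terminal]
14. n5.off = 15  [A.lim - 8]
15. n8.tag = "wu"  [terminal]
16. n1.env = 21  [A.off + 6]
17. n1.sig = "wywu"  [S.sig ++ d.tag]
18. n1.lim = 28  [A.off + 13]
19. n0.sig = "kpk"  ["k" ++ S.key]
20. n0.mk = true  [C.lim > 27]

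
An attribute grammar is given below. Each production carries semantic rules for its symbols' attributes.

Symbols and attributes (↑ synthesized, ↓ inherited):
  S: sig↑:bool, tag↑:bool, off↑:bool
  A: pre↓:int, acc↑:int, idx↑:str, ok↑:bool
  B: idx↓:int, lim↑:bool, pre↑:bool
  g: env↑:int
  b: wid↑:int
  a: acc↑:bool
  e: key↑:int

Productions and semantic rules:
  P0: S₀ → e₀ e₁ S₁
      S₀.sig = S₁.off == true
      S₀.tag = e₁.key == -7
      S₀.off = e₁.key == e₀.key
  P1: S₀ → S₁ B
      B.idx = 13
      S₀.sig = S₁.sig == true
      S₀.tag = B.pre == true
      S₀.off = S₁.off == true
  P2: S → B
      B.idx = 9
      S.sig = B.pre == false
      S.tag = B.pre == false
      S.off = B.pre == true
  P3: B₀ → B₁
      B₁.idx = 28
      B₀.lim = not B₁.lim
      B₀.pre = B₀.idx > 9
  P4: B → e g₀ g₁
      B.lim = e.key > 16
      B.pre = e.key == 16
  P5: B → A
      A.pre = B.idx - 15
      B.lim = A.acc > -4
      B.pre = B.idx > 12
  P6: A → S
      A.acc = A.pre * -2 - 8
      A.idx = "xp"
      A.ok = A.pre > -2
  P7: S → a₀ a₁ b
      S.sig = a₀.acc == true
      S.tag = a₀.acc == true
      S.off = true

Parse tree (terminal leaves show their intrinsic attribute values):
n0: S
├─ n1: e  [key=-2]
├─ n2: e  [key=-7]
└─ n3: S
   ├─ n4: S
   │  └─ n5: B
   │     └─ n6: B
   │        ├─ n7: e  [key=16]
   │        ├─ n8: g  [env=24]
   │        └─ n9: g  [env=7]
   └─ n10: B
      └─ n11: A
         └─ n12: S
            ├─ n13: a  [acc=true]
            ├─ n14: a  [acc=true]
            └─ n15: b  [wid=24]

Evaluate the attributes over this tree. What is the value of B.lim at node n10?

false

1. n1.key = -2  [terminal]
2. n2.key = -7  [terminal]
3. n5.idx = 9  [9]
4. n6.idx = 28  [28]
5. n7.key = 16  [terminal]
6. n8.env = 24  [terminal]
7. n9.env = 7  [terminal]
8. n6.lim = false  [e.key > 16]
9. n6.pre = true  [e.key == 16]
10. n5.lim = true  [not B₁.lim]
11. n5.pre = false  [B₀.idx > 9]
12. n4.sig = true  [B.pre == false]
13. n4.tag = true  [B.pre == false]
14. n4.off = false  [B.pre == true]
15. n10.idx = 13  [13]
16. n11.pre = -2  [B.idx - 15]
17. n13.acc = true  [terminal]
18. n14.acc = true  [terminal]
19. n15.wid = 24  [terminal]
20. n12.sig = true  [a₀.acc == true]
21. n12.tag = true  [a₀.acc == true]
22. n12.off = true  [true]
23. n11.acc = -4  [A.pre * -2 - 8]
24. n11.idx = "xp"  ["xp"]
25. n11.ok = false  [A.pre > -2]
26. n10.lim = false  [A.acc > -4]
27. n10.pre = true  [B.idx > 12]
28. n3.sig = true  [S₁.sig == true]
29. n3.tag = true  [B.pre == true]
30. n3.off = false  [S₁.off == true]
31. n0.sig = false  [S₁.off == true]
32. n0.tag = true  [e₁.key == -7]
33. n0.off = false  [e₁.key == e₀.key]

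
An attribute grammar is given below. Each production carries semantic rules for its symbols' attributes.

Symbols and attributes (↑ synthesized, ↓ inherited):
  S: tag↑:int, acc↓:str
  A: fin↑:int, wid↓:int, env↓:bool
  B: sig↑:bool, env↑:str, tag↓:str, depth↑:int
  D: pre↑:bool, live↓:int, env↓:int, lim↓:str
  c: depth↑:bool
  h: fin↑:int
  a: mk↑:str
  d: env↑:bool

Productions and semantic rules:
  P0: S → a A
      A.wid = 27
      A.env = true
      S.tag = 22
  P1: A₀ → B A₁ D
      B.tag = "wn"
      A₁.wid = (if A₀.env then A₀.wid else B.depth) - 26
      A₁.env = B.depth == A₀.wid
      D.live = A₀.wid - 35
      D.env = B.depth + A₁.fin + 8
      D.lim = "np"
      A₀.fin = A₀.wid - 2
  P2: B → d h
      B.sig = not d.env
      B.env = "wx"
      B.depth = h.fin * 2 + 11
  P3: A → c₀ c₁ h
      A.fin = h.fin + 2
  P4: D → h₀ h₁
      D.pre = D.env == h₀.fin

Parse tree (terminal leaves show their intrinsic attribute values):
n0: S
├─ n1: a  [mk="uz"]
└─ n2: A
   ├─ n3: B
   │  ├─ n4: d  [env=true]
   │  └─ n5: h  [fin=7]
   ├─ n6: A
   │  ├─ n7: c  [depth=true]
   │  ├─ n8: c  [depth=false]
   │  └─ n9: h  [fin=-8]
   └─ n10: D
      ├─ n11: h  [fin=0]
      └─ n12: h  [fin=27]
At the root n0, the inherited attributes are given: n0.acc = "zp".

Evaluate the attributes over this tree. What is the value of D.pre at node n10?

false

1. n0.acc = "zp"  [given at root]
2. n1.mk = "uz"  [terminal]
3. n2.wid = 27  [27]
4. n2.env = true  [true]
5. n3.tag = "wn"  ["wn"]
6. n4.env = true  [terminal]
7. n5.fin = 7  [terminal]
8. n3.sig = false  [not d.env]
9. n3.env = "wx"  ["wx"]
10. n3.depth = 25  [h.fin * 2 + 11]
11. n6.wid = 1  [(if A₀.env then A₀.wid else B.depth) - 26]
12. n6.env = false  [B.depth == A₀.wid]
13. n7.depth = true  [terminal]
14. n8.depth = false  [terminal]
15. n9.fin = -8  [terminal]
16. n6.fin = -6  [h.fin + 2]
17. n10.live = -8  [A₀.wid - 35]
18. n10.env = 27  [B.depth + A₁.fin + 8]
19. n10.lim = "np"  ["np"]
20. n11.fin = 0  [terminal]
21. n12.fin = 27  [terminal]
22. n10.pre = false  [D.env == h₀.fin]
23. n2.fin = 25  [A₀.wid - 2]
24. n0.tag = 22  [22]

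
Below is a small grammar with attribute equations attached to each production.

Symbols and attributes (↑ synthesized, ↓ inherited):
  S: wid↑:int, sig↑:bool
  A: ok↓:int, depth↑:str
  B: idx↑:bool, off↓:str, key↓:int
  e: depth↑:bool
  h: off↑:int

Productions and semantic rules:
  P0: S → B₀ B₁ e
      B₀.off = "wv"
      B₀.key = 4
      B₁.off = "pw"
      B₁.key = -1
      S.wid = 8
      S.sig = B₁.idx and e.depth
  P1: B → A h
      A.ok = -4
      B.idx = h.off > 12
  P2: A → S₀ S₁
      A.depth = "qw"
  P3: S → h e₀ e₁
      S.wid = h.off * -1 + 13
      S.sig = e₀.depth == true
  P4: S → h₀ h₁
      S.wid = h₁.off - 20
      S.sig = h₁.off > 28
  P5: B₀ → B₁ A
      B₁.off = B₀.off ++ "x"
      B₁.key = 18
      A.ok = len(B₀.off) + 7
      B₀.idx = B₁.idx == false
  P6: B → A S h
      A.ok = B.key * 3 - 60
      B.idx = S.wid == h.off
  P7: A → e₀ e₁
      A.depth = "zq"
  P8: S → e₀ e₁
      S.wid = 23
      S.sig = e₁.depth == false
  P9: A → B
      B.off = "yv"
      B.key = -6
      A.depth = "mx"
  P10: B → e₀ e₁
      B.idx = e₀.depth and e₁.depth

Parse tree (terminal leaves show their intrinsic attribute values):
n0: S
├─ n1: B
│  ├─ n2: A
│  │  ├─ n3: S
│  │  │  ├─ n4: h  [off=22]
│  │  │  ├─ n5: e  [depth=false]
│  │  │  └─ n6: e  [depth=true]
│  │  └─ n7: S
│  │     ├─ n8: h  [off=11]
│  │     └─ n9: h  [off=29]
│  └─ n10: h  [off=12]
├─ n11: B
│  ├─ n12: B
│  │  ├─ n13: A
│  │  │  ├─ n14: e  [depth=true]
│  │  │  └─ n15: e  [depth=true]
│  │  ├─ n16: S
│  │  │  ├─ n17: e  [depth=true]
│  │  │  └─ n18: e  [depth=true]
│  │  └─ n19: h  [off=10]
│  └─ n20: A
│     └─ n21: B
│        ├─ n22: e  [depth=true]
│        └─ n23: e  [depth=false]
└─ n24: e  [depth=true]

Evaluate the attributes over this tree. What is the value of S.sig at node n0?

true

1. n1.off = "wv"  ["wv"]
2. n1.key = 4  [4]
3. n2.ok = -4  [-4]
4. n4.off = 22  [terminal]
5. n5.depth = false  [terminal]
6. n6.depth = true  [terminal]
7. n3.wid = -9  [h.off * -1 + 13]
8. n3.sig = false  [e₀.depth == true]
9. n8.off = 11  [terminal]
10. n9.off = 29  [terminal]
11. n7.wid = 9  [h₁.off - 20]
12. n7.sig = true  [h₁.off > 28]
13. n2.depth = "qw"  ["qw"]
14. n10.off = 12  [terminal]
15. n1.idx = false  [h.off > 12]
16. n11.off = "pw"  ["pw"]
17. n11.key = -1  [-1]
18. n12.off = "pwx"  [B₀.off ++ "x"]
19. n12.key = 18  [18]
20. n13.ok = -6  [B.key * 3 - 60]
21. n14.depth = true  [terminal]
22. n15.depth = true  [terminal]
23. n13.depth = "zq"  ["zq"]
24. n17.depth = true  [terminal]
25. n18.depth = true  [terminal]
26. n16.wid = 23  [23]
27. n16.sig = false  [e₁.depth == false]
28. n19.off = 10  [terminal]
29. n12.idx = false  [S.wid == h.off]
30. n20.ok = 9  [len(B₀.off) + 7]
31. n21.off = "yv"  ["yv"]
32. n21.key = -6  [-6]
33. n22.depth = true  [terminal]
34. n23.depth = false  [terminal]
35. n21.idx = false  [e₀.depth and e₁.depth]
36. n20.depth = "mx"  ["mx"]
37. n11.idx = true  [B₁.idx == false]
38. n24.depth = true  [terminal]
39. n0.wid = 8  [8]
40. n0.sig = true  [B₁.idx and e.depth]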